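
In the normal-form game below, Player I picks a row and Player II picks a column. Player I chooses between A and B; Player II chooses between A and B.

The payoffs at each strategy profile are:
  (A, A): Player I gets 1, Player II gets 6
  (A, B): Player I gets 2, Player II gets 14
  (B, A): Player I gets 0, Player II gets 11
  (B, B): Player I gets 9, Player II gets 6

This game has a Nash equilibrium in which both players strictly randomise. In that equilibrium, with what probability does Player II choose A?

7/8

Let c be the probability that Player II plays A. In a completely mixed equilibrium, Player I must be indifferent between A and B.
Player I's expected payoff from A is c + 2(1−c); from B it is 9(1−c).
Setting these equal: −c + 2 = −9c + 9, so c = 7/8.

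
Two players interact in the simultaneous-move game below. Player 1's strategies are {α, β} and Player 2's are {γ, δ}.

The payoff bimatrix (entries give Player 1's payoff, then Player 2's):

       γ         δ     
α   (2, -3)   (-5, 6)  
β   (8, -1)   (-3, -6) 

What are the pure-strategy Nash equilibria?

(α, γ): Player 1 prefers β (8 > 2); Player 2 prefers δ (6 > -3) — not an equilibrium.
(α, δ): Player 1 prefers β (-3 > -5) — not an equilibrium.
(β, γ): Player 1 gets 8 ≥ 2 from α, and Player 2 gets -1 ≥ -6 from δ — Nash equilibrium.
(β, δ): Player 2 prefers γ (-1 > -6) — not an equilibrium.

(β, γ)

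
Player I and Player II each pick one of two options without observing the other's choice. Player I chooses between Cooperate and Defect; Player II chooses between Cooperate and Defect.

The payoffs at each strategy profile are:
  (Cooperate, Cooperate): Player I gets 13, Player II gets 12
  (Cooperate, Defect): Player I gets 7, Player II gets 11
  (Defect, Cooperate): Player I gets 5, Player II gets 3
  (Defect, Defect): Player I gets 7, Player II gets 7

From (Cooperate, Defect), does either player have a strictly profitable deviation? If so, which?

Player I at (Cooperate, Defect) earns 7; deviating to Defect yields 7 — not better.
Player II earns 11; deviating to Cooperate yields 12 — a strict improvement.
Only Player II has a strictly profitable deviation.

Player II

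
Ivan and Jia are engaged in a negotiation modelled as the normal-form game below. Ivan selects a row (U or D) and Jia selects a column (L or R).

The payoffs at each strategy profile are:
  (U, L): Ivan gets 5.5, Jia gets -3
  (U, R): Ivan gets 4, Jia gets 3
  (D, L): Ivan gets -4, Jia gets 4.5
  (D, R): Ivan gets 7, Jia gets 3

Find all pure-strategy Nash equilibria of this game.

(U, L): Jia prefers R (3 > -3) — not an equilibrium.
(U, R): Ivan prefers D (7 > 4) — not an equilibrium.
(D, L): Ivan prefers U (5.5 > -4) — not an equilibrium.
(D, R): Jia prefers L (4.5 > 3) — not an equilibrium.

none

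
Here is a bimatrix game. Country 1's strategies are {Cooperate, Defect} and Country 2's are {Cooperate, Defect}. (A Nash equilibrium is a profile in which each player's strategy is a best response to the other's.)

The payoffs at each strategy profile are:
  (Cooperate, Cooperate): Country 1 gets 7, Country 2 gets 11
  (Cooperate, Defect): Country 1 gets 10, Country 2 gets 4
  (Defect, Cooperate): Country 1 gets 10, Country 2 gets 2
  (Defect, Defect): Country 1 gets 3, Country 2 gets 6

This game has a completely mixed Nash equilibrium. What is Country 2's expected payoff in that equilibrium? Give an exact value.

First find p, the probability Country 1 plays Cooperate, from Country 2's indifference between Cooperate and Defect: 11p + 2(1−p) = 4p + 6(1−p), giving p = 4/11.
Since Country 2 is indifferent in equilibrium, Country 2's expected payoff equals the payoff from either column against (4/11, 7/11). Using Cooperate: 11(4/11) + 2(7/11) = 58/11.

58/11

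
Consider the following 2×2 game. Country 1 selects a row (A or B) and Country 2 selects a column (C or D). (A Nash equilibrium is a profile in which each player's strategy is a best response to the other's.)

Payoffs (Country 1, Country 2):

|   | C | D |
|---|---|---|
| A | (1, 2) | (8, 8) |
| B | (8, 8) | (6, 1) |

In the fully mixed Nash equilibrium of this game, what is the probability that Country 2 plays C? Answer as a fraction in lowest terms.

2/9

Let q be the probability that Country 2 plays C. In a completely mixed equilibrium, Country 1 must be indifferent between A and B.
Country 1's expected payoff from A is q + 8(1−q); from B it is 8q + 6(1−q).
Setting these equal: −7q + 8 = 2q + 6, so q = 2/9.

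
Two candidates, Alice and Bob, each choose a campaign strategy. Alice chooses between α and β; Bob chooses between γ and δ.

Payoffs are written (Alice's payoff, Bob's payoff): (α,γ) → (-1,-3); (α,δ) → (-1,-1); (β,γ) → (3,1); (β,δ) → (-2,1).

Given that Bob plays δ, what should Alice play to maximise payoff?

Against δ, Alice earns -1 from α and -2 from β.
So α is the best response.

α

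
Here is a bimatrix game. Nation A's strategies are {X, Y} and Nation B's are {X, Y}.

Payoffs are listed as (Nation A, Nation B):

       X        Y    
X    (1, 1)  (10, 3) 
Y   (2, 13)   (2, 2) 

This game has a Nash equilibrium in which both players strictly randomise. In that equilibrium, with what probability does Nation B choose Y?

1/9

Let c be the probability that Nation B plays X. In a completely mixed equilibrium, Nation A must be indifferent between X and Y.
Nation A's expected payoff from X is c + 10(1−c); from Y it is 2c + 2(1−c).
Setting these equal: −9c + 10 = 2, so c = 8/9.
Therefore Nation B plays Y with probability 1 − 8/9 = 1/9.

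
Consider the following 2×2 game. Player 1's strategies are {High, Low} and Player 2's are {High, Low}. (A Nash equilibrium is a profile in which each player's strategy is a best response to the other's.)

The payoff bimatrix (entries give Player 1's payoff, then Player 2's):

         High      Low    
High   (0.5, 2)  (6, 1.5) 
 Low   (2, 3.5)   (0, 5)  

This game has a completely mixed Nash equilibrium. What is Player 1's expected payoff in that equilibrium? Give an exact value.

First find y, the probability Player 2 plays High, from Player 1's indifference between High and Low: 0.5y + 6(1−y) = 2y, giving y = 4/5.
Since Player 1 is indifferent in equilibrium, Player 1's expected payoff equals the payoff from either row against (4/5, 1/5). Using High: 0.5(4/5) + 6(1/5) = 8/5.

8/5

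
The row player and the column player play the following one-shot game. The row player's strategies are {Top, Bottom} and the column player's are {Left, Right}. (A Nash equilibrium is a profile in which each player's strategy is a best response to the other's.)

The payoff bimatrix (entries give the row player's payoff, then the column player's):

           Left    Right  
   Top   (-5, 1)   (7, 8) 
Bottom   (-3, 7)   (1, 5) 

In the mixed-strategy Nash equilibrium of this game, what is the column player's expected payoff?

First find p, the probability the row player plays Top, from the column player's indifference between Left and Right: p + 7(1−p) = 8p + 5(1−p), giving p = 2/9.
Since the column player is indifferent in equilibrium, the column player's expected payoff equals the payoff from either column against (2/9, 7/9). Using Left: (2/9) + 7(7/9) = 17/3.

17/3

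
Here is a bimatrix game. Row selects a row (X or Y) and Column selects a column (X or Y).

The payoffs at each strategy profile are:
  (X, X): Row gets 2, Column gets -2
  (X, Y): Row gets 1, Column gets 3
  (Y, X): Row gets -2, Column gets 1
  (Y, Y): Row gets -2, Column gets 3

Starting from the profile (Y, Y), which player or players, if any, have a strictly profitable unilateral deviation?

Row

Row at (Y, Y) earns -2; deviating to X yields 1 — a strict improvement.
Column earns 3; deviating to X yields 1 — not better.
Only Row has a strictly profitable deviation.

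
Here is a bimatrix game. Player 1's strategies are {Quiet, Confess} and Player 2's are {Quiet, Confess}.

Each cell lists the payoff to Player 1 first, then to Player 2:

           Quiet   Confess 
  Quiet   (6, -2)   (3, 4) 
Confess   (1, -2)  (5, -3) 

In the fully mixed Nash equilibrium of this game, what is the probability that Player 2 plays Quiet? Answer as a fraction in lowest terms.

2/7

Let y be the probability that Player 2 plays Quiet. In a completely mixed equilibrium, Player 1 must be indifferent between Quiet and Confess.
Player 1's expected payoff from Quiet is 6y + 3(1−y); from Confess it is y + 5(1−y).
Setting these equal: 3y + 3 = −4y + 5, so y = 2/7.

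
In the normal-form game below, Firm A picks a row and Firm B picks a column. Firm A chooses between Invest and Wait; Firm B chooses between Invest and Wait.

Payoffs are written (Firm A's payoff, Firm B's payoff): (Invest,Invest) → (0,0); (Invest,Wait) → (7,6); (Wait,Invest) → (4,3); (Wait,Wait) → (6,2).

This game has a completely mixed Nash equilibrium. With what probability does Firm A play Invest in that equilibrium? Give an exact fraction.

1/7

Let x be the probability that Firm A plays Invest. In a completely mixed equilibrium, Firm B must be indifferent between Invest and Wait.
Firm B's expected payoff from Invest is 3(1−x); from Wait it is 6x + 2(1−x).
Setting these equal: −3x + 3 = 4x + 2, so x = 1/7.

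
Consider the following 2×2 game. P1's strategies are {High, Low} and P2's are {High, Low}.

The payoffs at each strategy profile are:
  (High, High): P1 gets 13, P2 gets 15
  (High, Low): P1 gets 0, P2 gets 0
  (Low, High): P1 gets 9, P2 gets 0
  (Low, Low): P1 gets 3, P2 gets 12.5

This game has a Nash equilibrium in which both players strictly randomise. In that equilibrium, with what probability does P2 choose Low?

4/7

Let q be the probability that P2 plays High. In a completely mixed equilibrium, P1 must be indifferent between High and Low.
P1's expected payoff from High is 13q; from Low it is 9q + 3(1−q).
Setting these equal: 13q = 6q + 3, so q = 3/7.
Therefore P2 plays Low with probability 1 − 3/7 = 4/7.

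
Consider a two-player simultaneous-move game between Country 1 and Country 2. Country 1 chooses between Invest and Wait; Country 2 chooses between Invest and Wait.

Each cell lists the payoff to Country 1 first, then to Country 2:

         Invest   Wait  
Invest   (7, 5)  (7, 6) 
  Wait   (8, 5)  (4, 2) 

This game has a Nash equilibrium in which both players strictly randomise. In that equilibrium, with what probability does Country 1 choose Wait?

Let r be the probability that Country 1 plays Invest. In a completely mixed equilibrium, Country 2 must be indifferent between Invest and Wait.
Country 2's expected payoff from Invest is 5r + 5(1−r); from Wait it is 6r + 2(1−r).
Setting these equal: 5 = 4r + 2, so r = 3/4.
Therefore Country 1 plays Wait with probability 1 − 3/4 = 1/4.

1/4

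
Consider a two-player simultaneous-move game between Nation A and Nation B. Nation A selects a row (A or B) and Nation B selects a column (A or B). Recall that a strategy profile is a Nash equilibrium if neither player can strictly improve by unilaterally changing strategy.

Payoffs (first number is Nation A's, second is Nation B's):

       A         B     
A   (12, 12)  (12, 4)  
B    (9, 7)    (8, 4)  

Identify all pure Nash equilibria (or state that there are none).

(A, A)

(A, A): Nation A gets 12 ≥ 9 from B, and Nation B gets 12 ≥ 4 from B — Nash equilibrium.
(A, B): Nation B prefers A (12 > 4) — not an equilibrium.
(B, A): Nation A prefers A (12 > 9) — not an equilibrium.
(B, B): Nation A prefers A (12 > 8); Nation B prefers A (7 > 4) — not an equilibrium.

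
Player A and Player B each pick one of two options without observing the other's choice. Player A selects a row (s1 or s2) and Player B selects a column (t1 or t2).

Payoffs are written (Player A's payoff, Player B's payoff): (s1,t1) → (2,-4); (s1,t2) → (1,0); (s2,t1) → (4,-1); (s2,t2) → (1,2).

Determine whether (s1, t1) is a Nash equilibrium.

At (s1, t1), Player A earns 2; switching to s2 would give 4, so Player A would deviate.
Player B earns -4; switching to t2 would give 0, so Player B would deviate.
Since at least one player can profitably deviate, this is not a Nash equilibrium.

No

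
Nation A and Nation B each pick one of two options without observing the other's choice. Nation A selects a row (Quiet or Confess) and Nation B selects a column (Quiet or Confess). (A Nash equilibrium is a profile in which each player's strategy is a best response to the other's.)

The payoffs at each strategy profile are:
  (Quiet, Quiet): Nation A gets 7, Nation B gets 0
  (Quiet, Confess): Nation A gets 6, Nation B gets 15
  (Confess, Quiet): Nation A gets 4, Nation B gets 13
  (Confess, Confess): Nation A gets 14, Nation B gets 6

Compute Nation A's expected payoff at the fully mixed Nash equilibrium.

74/11

First find q, the probability Nation B plays Quiet, from Nation A's indifference between Quiet and Confess: 7q + 6(1−q) = 4q + 14(1−q), giving q = 8/11.
Since Nation A is indifferent in equilibrium, Nation A's expected payoff equals the payoff from either row against (8/11, 3/11). Using Quiet: 7(8/11) + 6(3/11) = 74/11.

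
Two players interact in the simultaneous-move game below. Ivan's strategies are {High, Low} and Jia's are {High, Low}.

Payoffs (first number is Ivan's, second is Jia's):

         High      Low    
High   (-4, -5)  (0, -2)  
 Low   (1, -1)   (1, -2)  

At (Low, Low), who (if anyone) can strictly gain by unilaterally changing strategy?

Jia

Ivan at (Low, Low) earns 1; deviating to High yields 0 — not better.
Jia earns -2; deviating to High yields -1 — a strict improvement.
Only Jia has a strictly profitable deviation.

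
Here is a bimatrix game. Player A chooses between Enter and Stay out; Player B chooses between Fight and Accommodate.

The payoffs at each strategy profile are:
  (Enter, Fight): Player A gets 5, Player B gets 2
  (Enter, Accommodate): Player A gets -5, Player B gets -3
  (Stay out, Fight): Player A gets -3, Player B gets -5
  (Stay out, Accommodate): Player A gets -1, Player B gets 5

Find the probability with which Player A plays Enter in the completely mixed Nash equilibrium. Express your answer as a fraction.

2/3

Let r be the probability that Player A plays Enter. In a completely mixed equilibrium, Player B must be indifferent between Fight and Accommodate.
Player B's expected payoff from Fight is 2r − 5(1−r); from Accommodate it is −3r + 5(1−r).
Setting these equal: 7r − 5 = −8r + 5, so r = 2/3.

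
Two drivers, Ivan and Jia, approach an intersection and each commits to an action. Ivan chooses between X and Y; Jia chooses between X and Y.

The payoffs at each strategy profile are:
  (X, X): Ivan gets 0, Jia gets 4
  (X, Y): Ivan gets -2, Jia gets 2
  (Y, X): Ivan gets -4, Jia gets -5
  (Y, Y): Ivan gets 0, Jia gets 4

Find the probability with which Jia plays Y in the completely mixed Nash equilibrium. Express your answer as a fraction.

2/3

Let y be the probability that Jia plays X. In a completely mixed equilibrium, Ivan must be indifferent between X and Y.
Ivan's expected payoff from X is −2(1−y); from Y it is −4y.
Setting these equal: 2y − 2 = −4y, so y = 1/3.
Therefore Jia plays Y with probability 1 − 1/3 = 2/3.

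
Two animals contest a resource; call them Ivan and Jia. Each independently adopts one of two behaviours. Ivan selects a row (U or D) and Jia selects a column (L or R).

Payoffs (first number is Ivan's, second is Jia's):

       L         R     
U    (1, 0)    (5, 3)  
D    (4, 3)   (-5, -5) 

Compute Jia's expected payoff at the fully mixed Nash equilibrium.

9/11

First find p, the probability Ivan plays U, from Jia's indifference between L and R: 3(1−p) = 3p − 5(1−p), giving p = 8/11.
Since Jia is indifferent in equilibrium, Jia's expected payoff equals the payoff from either column against (8/11, 3/11). Using L: 3(3/11) = 9/11.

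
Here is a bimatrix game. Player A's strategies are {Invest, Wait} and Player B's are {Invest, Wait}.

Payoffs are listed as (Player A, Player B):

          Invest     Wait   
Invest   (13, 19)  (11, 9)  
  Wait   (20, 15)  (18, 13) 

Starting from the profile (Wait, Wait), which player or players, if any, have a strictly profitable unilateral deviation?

Player B

Player A at (Wait, Wait) earns 18; deviating to Invest yields 11 — not better.
Player B earns 13; deviating to Invest yields 15 — a strict improvement.
Only Player B has a strictly profitable deviation.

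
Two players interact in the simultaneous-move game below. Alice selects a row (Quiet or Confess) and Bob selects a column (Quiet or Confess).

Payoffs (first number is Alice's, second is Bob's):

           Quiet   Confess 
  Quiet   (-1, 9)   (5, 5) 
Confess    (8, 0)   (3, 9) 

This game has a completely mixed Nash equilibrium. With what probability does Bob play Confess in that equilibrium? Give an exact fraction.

9/11

Let c be the probability that Bob plays Quiet. In a completely mixed equilibrium, Alice must be indifferent between Quiet and Confess.
Alice's expected payoff from Quiet is −c + 5(1−c); from Confess it is 8c + 3(1−c).
Setting these equal: −6c + 5 = 5c + 3, so c = 2/11.
Therefore Bob plays Confess with probability 1 − 2/11 = 9/11.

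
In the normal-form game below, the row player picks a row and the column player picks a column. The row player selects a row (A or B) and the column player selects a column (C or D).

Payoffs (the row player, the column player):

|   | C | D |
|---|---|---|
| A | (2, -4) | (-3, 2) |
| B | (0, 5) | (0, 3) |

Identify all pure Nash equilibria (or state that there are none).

(A, C): the column player prefers D (2 > -4) — not an equilibrium.
(A, D): the row player prefers B (0 > -3) — not an equilibrium.
(B, C): the row player prefers A (2 > 0) — not an equilibrium.
(B, D): the column player prefers C (5 > 3) — not an equilibrium.

none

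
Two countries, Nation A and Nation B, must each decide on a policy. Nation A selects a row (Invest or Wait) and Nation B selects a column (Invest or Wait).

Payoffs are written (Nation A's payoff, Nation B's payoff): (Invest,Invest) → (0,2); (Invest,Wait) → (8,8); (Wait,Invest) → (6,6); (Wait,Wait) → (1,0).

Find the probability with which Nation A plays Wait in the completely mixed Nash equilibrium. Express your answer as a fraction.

1/2

Let p be the probability that Nation A plays Invest. In a completely mixed equilibrium, Nation B must be indifferent between Invest and Wait.
Nation B's expected payoff from Invest is 2p + 6(1−p); from Wait it is 8p.
Setting these equal: −4p + 6 = 8p, so p = 1/2.
Therefore Nation A plays Wait with probability 1 − 1/2 = 1/2.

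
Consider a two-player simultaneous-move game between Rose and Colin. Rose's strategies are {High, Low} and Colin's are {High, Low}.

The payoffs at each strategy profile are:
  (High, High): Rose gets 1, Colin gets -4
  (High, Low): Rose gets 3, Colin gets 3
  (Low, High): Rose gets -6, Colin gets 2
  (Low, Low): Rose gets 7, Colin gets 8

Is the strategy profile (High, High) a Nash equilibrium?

At (High, High), Rose earns 1; switching to Low would give -6, so Rose has no profitable deviation.
Colin earns -4; switching to Low would give 3, so Colin would deviate.
Since at least one player can profitably deviate, this is not a Nash equilibrium.

No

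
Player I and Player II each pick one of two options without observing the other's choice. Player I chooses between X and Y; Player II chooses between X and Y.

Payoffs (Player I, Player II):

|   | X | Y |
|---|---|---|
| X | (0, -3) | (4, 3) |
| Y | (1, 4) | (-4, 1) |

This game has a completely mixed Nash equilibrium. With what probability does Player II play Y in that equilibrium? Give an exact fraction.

Let c be the probability that Player II plays X. In a completely mixed equilibrium, Player I must be indifferent between X and Y.
Player I's expected payoff from X is 4(1−c); from Y it is c − 4(1−c).
Setting these equal: −4c + 4 = 5c − 4, so c = 8/9.
Therefore Player II plays Y with probability 1 − 8/9 = 1/9.

1/9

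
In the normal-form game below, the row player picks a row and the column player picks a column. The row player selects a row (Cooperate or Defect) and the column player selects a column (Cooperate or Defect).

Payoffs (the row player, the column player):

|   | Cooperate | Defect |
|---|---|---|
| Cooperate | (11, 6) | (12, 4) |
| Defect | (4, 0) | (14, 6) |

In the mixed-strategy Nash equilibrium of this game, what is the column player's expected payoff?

9/2

First find x, the probability the row player plays Cooperate, from the column player's indifference between Cooperate and Defect: 6x = 4x + 6(1−x), giving x = 3/4.
Since the column player is indifferent in equilibrium, the column player's expected payoff equals the payoff from either column against (3/4, 1/4). Using Cooperate: 6(3/4) = 9/2.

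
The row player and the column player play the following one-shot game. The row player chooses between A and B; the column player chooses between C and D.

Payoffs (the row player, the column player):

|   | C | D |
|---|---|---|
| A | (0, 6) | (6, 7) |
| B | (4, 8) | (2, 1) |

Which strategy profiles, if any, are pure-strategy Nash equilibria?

(A, C): the row player prefers B (4 > 0); the column player prefers D (7 > 6) — not an equilibrium.
(A, D): the row player gets 6 ≥ 2 from B, and the column player gets 7 ≥ 6 from C — Nash equilibrium.
(B, C): the row player gets 4 ≥ 0 from A, and the column player gets 8 ≥ 1 from D — Nash equilibrium.
(B, D): the row player prefers A (6 > 2); the column player prefers C (8 > 1) — not an equilibrium.

(A, D) and (B, C)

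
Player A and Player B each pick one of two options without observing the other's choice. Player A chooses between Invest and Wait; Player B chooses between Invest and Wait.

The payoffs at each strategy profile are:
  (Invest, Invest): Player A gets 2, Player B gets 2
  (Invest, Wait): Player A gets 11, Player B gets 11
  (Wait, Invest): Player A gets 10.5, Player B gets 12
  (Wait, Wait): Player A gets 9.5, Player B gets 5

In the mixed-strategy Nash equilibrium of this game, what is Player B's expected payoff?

First find p, the probability Player A plays Invest, from Player B's indifference between Invest and Wait: 2p + 12(1−p) = 11p + 5(1−p), giving p = 7/16.
Since Player B is indifferent in equilibrium, Player B's expected payoff equals the payoff from either column against (7/16, 9/16). Using Invest: 2(7/16) + 12(9/16) = 61/8.

61/8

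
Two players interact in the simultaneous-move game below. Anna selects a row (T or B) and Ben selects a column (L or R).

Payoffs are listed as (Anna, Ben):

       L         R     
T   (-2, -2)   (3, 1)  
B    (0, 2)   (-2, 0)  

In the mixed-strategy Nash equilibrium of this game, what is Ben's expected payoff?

2/5

First find x, the probability Anna plays T, from Ben's indifference between L and R: −2x + 2(1−x) = x, giving x = 2/5.
Since Ben is indifferent in equilibrium, Ben's expected payoff equals the payoff from either column against (2/5, 3/5). Using L: −2(2/5) + 2(3/5) = 2/5.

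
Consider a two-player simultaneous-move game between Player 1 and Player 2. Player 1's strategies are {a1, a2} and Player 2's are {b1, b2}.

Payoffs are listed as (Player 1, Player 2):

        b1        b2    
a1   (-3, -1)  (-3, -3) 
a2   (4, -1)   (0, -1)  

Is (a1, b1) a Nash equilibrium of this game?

No

At (a1, b1), Player 1 earns -3; switching to a2 would give 4, so Player 1 would deviate.
Player 2 earns -1; switching to b2 would give -3, so Player 2 has no profitable deviation.
Since at least one player can profitably deviate, this is not a Nash equilibrium.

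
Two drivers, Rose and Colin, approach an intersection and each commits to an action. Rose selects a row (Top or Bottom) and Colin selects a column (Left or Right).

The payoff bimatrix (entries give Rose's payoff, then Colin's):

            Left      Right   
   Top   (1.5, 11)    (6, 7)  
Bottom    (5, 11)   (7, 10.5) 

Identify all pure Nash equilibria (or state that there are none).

(Top, Left): Rose prefers Bottom (5 > 1.5) — not an equilibrium.
(Top, Right): Rose prefers Bottom (7 > 6); Colin prefers Left (11 > 7) — not an equilibrium.
(Bottom, Left): Rose gets 5 ≥ 1.5 from Top, and Colin gets 11 ≥ 10.5 from Right — Nash equilibrium.
(Bottom, Right): Colin prefers Left (11 > 10.5) — not an equilibrium.

(Bottom, Left)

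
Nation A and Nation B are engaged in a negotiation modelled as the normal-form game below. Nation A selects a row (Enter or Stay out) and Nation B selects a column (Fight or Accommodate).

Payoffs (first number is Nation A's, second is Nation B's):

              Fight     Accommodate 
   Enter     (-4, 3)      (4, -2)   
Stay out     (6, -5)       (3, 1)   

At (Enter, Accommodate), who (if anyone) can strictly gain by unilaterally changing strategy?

Nation A at (Enter, Accommodate) earns 4; deviating to Stay out yields 3 — not better.
Nation B earns -2; deviating to Fight yields 3 — a strict improvement.
Only Nation B has a strictly profitable deviation.

Nation B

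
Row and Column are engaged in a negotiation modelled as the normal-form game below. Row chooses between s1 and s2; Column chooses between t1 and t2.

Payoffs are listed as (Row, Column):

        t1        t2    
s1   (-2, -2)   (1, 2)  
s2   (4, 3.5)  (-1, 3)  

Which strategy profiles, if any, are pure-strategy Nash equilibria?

(s1, t2) and (s2, t1)

(s1, t1): Row prefers s2 (4 > -2); Column prefers t2 (2 > -2) — not an equilibrium.
(s1, t2): Row gets 1 ≥ -1 from s2, and Column gets 2 ≥ -2 from t1 — Nash equilibrium.
(s2, t1): Row gets 4 ≥ -2 from s1, and Column gets 3.5 ≥ 3 from t2 — Nash equilibrium.
(s2, t2): Row prefers s1 (1 > -1); Column prefers t1 (3.5 > 3) — not an equilibrium.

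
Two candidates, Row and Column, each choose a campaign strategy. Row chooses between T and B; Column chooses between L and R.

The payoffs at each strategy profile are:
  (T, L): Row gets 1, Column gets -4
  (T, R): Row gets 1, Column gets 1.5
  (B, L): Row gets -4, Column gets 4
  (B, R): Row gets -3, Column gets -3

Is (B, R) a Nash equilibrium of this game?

No

At (B, R), Row earns -3; switching to T would give 1, so Row would deviate.
Column earns -3; switching to L would give 4, so Column would deviate.
Since at least one player can profitably deviate, this is not a Nash equilibrium.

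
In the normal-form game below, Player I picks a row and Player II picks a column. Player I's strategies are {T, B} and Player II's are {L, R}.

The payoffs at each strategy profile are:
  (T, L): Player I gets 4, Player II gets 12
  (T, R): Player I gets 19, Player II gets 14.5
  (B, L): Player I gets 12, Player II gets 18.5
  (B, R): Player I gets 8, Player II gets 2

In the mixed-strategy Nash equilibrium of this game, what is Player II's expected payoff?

First find x, the probability Player I plays T, from Player II's indifference between L and R: 12x + 18.5(1−x) = 14.5x + 2(1−x), giving x = 33/38.
Since Player II is indifferent in equilibrium, Player II's expected payoff equals the payoff from either column against (33/38, 5/38). Using L: 12(33/38) + 18.5(5/38) = 977/76.

977/76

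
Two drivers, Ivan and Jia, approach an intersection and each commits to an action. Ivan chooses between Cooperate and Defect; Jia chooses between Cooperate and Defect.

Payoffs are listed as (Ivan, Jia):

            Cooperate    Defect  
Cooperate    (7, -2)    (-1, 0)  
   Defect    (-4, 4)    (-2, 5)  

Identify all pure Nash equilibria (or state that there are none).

(Cooperate, Cooperate): Jia prefers Defect (0 > -2) — not an equilibrium.
(Cooperate, Defect): Ivan gets -1 ≥ -2 from Defect, and Jia gets 0 ≥ -2 from Cooperate — Nash equilibrium.
(Defect, Cooperate): Ivan prefers Cooperate (7 > -4); Jia prefers Defect (5 > 4) — not an equilibrium.
(Defect, Defect): Ivan prefers Cooperate (-1 > -2) — not an equilibrium.

(Cooperate, Defect)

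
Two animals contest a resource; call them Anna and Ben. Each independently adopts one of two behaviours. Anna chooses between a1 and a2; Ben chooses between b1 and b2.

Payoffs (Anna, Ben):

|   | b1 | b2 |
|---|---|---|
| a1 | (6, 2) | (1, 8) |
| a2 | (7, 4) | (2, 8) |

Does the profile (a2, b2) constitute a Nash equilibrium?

Yes

At (a2, b2), Anna earns 2; switching to a1 would give 1, so Anna has no profitable deviation.
Ben earns 8; switching to b1 would give 4, so Ben has no profitable deviation.
Neither player can gain by a unilateral deviation, so this profile is a Nash equilibrium.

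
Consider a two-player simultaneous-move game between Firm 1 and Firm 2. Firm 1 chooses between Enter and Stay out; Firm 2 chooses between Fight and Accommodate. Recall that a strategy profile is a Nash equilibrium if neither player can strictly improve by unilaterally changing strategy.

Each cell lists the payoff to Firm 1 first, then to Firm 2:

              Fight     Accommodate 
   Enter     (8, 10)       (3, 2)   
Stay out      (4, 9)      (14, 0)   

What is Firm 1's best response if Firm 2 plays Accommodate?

Stay out

Against Accommodate, Firm 1 earns 3 from Enter and 14 from Stay out.
So Stay out is the best response.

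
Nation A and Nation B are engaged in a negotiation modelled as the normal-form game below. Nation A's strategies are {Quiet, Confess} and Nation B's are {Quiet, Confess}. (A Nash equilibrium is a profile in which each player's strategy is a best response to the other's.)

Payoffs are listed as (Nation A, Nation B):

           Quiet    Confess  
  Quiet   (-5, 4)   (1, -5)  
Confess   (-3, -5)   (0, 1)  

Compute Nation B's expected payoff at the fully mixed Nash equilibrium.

First find p, the probability Nation A plays Quiet, from Nation B's indifference between Quiet and Confess: 4p − 5(1−p) = −5p + (1−p), giving p = 2/5.
Since Nation B is indifferent in equilibrium, Nation B's expected payoff equals the payoff from either column against (2/5, 3/5). Using Quiet: 4(2/5) − 5(3/5) = -7/5.

-7/5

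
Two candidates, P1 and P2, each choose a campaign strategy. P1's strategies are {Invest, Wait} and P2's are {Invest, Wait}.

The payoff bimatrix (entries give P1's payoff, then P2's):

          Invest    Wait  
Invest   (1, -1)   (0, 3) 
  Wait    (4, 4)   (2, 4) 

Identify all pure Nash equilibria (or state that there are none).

(Wait, Invest) and (Wait, Wait)

(Invest, Invest): P1 prefers Wait (4 > 1); P2 prefers Wait (3 > -1) — not an equilibrium.
(Invest, Wait): P1 prefers Wait (2 > 0) — not an equilibrium.
(Wait, Invest): P1 gets 4 ≥ 1 from Invest, and P2 gets 4 ≥ 4 from Wait — Nash equilibrium.
(Wait, Wait): P1 gets 2 ≥ 0 from Invest, and P2 gets 4 ≥ 4 from Invest — Nash equilibrium.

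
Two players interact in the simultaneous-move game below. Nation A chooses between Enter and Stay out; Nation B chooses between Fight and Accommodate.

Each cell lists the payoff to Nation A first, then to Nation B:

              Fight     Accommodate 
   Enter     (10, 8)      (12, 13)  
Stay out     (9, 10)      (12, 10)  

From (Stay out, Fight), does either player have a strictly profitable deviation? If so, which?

Nation A at (Stay out, Fight) earns 9; deviating to Enter yields 10 — a strict improvement.
Nation B earns 10; deviating to Accommodate yields 10 — not better.
Only Nation A has a strictly profitable deviation.

Nation A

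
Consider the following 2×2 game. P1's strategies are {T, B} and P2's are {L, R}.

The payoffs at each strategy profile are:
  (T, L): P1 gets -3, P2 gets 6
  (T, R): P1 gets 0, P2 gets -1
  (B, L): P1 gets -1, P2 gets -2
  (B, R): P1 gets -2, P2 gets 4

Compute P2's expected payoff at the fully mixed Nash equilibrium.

22/13

First find x, the probability P1 plays T, from P2's indifference between L and R: 6x − 2(1−x) = −x + 4(1−x), giving x = 6/13.
Since P2 is indifferent in equilibrium, P2's expected payoff equals the payoff from either column against (6/13, 7/13). Using L: 6(6/13) − 2(7/13) = 22/13.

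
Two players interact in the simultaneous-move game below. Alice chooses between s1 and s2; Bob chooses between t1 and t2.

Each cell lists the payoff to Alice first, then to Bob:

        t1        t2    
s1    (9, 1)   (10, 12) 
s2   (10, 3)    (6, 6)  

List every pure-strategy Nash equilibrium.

(s1, t1): Alice prefers s2 (10 > 9); Bob prefers t2 (12 > 1) — not an equilibrium.
(s1, t2): Alice gets 10 ≥ 6 from s2, and Bob gets 12 ≥ 1 from t1 — Nash equilibrium.
(s2, t1): Bob prefers t2 (6 > 3) — not an equilibrium.
(s2, t2): Alice prefers s1 (10 > 6) — not an equilibrium.

(s1, t2)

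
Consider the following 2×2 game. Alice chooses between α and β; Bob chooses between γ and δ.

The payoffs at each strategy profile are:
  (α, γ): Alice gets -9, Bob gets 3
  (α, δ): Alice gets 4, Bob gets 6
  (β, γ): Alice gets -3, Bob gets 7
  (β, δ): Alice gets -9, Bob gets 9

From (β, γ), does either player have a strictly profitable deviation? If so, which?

Bob

Alice at (β, γ) earns -3; deviating to α yields -9 — not better.
Bob earns 7; deviating to δ yields 9 — a strict improvement.
Only Bob has a strictly profitable deviation.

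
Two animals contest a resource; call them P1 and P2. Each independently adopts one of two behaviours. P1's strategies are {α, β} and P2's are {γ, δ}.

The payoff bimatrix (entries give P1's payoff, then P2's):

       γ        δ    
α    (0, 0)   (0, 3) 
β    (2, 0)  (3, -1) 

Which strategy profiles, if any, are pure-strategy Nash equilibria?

(α, γ): P1 prefers β (2 > 0); P2 prefers δ (3 > 0) — not an equilibrium.
(α, δ): P1 prefers β (3 > 0) — not an equilibrium.
(β, γ): P1 gets 2 ≥ 0 from α, and P2 gets 0 ≥ -1 from δ — Nash equilibrium.
(β, δ): P2 prefers γ (0 > -1) — not an equilibrium.

(β, γ)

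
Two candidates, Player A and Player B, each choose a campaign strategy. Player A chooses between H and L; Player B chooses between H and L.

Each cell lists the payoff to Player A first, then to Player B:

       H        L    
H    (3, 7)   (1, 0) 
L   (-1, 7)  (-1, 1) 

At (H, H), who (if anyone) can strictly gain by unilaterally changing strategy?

Neither

Player A at (H, H) earns 3; deviating to L yields -1 — not better.
Player B earns 7; deviating to L yields 0 — not better.
Neither player can strictly improve; the profile is a Nash equilibrium.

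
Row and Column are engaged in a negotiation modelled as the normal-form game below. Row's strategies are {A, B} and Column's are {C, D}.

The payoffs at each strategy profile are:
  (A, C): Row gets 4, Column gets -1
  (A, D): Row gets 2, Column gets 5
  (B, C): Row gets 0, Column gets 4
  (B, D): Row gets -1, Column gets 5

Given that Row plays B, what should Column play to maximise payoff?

Against B, Column earns 4 from C and 5 from D.
So D is the best response.

D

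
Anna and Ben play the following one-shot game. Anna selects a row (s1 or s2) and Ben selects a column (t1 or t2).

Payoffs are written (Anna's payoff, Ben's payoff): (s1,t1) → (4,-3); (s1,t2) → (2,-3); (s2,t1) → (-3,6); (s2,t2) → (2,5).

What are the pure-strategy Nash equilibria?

(s1, t1): Anna gets 4 ≥ -3 from s2, and Ben gets -3 ≥ -3 from t2 — Nash equilibrium.
(s1, t2): Anna gets 2 ≥ 2 from s2, and Ben gets -3 ≥ -3 from t1 — Nash equilibrium.
(s2, t1): Anna prefers s1 (4 > -3) — not an equilibrium.
(s2, t2): Ben prefers t1 (6 > 5) — not an equilibrium.

(s1, t1) and (s1, t2)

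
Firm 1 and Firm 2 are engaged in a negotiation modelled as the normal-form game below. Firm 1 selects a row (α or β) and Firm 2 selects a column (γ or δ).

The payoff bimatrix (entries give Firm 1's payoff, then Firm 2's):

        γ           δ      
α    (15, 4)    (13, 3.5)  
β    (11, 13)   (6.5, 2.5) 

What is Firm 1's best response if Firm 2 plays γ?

Against γ, Firm 1 earns 15 from α and 11 from β.
So α is the best response.

α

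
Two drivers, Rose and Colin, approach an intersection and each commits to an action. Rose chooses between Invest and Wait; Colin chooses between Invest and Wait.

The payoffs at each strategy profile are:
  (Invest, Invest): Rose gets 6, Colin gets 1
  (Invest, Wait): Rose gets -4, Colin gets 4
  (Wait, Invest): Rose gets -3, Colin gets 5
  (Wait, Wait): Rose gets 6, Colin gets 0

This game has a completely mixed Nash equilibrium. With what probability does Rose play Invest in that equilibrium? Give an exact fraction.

Let r be the probability that Rose plays Invest. In a completely mixed equilibrium, Colin must be indifferent between Invest and Wait.
Colin's expected payoff from Invest is r + 5(1−r); from Wait it is 4r.
Setting these equal: −4r + 5 = 4r, so r = 5/8.

5/8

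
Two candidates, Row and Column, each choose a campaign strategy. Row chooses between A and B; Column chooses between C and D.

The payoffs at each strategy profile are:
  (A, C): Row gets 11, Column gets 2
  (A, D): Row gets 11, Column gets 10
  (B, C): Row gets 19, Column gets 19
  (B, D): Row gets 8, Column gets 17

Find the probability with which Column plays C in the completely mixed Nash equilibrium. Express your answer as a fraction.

3/11

Let q be the probability that Column plays C. In a completely mixed equilibrium, Row must be indifferent between A and B.
Row's expected payoff from A is 11q + 11(1−q); from B it is 19q + 8(1−q).
Setting these equal: 11 = 11q + 8, so q = 3/11.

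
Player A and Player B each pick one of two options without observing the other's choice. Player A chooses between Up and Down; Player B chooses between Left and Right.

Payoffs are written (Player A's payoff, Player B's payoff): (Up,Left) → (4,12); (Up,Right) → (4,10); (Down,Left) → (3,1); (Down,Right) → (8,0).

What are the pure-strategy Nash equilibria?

(Up, Left)

(Up, Left): Player A gets 4 ≥ 3 from Down, and Player B gets 12 ≥ 10 from Right — Nash equilibrium.
(Up, Right): Player A prefers Down (8 > 4); Player B prefers Left (12 > 10) — not an equilibrium.
(Down, Left): Player A prefers Up (4 > 3) — not an equilibrium.
(Down, Right): Player B prefers Left (1 > 0) — not an equilibrium.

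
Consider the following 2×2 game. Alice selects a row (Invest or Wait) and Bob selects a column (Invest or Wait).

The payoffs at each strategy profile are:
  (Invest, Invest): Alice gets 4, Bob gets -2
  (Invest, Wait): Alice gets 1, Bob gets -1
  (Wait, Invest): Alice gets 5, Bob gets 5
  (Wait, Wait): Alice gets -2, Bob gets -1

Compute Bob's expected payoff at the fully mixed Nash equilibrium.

First find x, the probability Alice plays Invest, from Bob's indifference between Invest and Wait: −2x + 5(1−x) = −x − (1−x), giving x = 6/7.
Since Bob is indifferent in equilibrium, Bob's expected payoff equals the payoff from either column against (6/7, 1/7). Using Invest: −2(6/7) + 5(1/7) = -1.

-1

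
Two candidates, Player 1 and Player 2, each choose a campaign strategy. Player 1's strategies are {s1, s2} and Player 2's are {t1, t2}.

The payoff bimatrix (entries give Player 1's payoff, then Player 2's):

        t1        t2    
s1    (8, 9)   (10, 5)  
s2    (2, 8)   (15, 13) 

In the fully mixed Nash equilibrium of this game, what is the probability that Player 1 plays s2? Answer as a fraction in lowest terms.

Let x be the probability that Player 1 plays s1. In a completely mixed equilibrium, Player 2 must be indifferent between t1 and t2.
Player 2's expected payoff from t1 is 9x + 8(1−x); from t2 it is 5x + 13(1−x).
Setting these equal: x + 8 = −8x + 13, so x = 5/9.
Therefore Player 1 plays s2 with probability 1 − 5/9 = 4/9.

4/9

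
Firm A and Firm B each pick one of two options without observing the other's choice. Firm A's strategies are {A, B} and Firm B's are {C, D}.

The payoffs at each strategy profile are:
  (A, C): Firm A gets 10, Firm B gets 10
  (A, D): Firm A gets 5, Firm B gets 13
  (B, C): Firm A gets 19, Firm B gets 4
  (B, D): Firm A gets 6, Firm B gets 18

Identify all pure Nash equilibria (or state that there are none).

(A, C): Firm A prefers B (19 > 10); Firm B prefers D (13 > 10) — not an equilibrium.
(A, D): Firm A prefers B (6 > 5) — not an equilibrium.
(B, C): Firm B prefers D (18 > 4) — not an equilibrium.
(B, D): Firm A gets 6 ≥ 5 from A, and Firm B gets 18 ≥ 4 from C — Nash equilibrium.

(B, D)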